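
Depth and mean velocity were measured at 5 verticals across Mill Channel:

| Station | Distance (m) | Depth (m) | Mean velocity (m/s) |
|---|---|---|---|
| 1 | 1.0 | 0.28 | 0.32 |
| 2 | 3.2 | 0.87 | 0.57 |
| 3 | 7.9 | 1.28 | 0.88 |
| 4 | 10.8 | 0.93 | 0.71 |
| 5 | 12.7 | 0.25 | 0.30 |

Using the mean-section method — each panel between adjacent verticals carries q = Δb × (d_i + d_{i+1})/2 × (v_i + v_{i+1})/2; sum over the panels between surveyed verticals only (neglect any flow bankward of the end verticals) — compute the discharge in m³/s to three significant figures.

Panel 1-2: Δb = 2.2 m, d̄ = (0.28+0.87)/2 = 0.575, v̄ = (0.32+0.57)/2 = 0.445 → q = 2.2×0.575×0.445 = 0.5629 m³/s
Panel 2-3: Δb = 4.7 m, d̄ = (0.87+1.28)/2 = 1.075, v̄ = (0.57+0.88)/2 = 0.725 → q = 4.7×1.075×0.725 = 3.663 m³/s
Panel 3-4: Δb = 2.9 m, d̄ = (1.28+0.93)/2 = 1.105, v̄ = (0.88+0.71)/2 = 0.795 → q = 2.9×1.105×0.795 = 2.548 m³/s
Panel 4-5: Δb = 1.9 m, d̄ = (0.93+0.25)/2 = 0.59, v̄ = (0.71+0.30)/2 = 0.505 → q = 1.9×0.59×0.505 = 0.5661 m³/s
Q = Σ q = 7.340 m³/s

7.34 m³/s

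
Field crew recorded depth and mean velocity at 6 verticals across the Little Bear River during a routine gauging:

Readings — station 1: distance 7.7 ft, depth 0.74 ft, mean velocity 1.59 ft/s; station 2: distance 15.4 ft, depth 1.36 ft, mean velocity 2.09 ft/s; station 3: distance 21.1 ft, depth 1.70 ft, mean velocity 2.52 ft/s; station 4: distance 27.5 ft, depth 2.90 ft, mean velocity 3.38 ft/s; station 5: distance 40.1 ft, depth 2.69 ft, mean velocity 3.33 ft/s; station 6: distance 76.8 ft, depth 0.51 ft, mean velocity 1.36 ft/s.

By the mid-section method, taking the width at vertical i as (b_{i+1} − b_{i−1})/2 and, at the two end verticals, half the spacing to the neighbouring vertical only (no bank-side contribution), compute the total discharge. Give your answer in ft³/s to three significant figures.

w_1 = (15.4 − 7.7)/2 = 3.85 ft; q_1 = 1.59 × 0.74 × 3.85 = 4.530 ft³/s
w_2 = (21.1 − 7.7)/2 = 6.7 ft; q_2 = 2.09 × 1.36 × 6.7 = 19.04 ft³/s
w_3 = (27.5 − 15.4)/2 = 6.05 ft; q_3 = 2.52 × 1.70 × 6.05 = 25.92 ft³/s
w_4 = (40.1 − 21.1)/2 = 9.5 ft; q_4 = 3.38 × 2.90 × 9.5 = 93.12 ft³/s
w_5 = (76.8 − 27.5)/2 = 24.65 ft; q_5 = 3.33 × 2.69 × 24.65 = 220.8 ft³/s
w_6 = (76.8 − 40.1)/2 = 18.35 ft; q_6 = 1.36 × 0.51 × 18.35 = 12.73 ft³/s
Q = Σ qᵢ = 376.1 ft³/s

376 ft³/s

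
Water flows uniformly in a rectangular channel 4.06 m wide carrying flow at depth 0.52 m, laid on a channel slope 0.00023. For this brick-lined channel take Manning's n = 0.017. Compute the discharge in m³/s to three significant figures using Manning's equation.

A = b·y = 4.06 × 0.52 = 2.111 m²
P = b + 2y = 4.06 + 2×0.52 = 5.100 m
R = A/P = 2.111/5.100 = 0.4140 m
Q = (1/n)·A·R^(2/3)·S^(1/2) = (1/0.017) × 2.111 × 0.4140^(2/3) × 0.00023^(1/2) = 1.046 m³/s

1.05 m³/s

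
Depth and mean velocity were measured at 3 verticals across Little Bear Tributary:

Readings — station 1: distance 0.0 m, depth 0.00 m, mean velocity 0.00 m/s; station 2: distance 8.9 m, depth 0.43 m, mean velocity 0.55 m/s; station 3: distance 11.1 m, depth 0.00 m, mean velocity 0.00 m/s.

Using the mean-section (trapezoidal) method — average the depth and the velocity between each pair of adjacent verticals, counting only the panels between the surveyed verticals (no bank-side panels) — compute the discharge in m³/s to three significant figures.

0.656 m³/s

Panel 1-2: Δb = 8.9 m, d̄ = (0.00+0.43)/2 = 0.215, v̄ = (0.00+0.55)/2 = 0.275 → q = 8.9×0.215×0.275 = 0.5262 m³/s
Panel 2-3: Δb = 2.2 m, d̄ = (0.43+0.00)/2 = 0.215, v̄ = (0.55+0.00)/2 = 0.275 → q = 2.2×0.215×0.275 = 0.1301 m³/s
Q = Σ q = 0.6563 m³/s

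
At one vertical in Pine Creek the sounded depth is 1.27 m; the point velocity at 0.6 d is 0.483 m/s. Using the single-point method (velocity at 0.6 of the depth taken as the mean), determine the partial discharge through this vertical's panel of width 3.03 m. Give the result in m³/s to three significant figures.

v̄ = v₀.₆ = 0.483 m/s
q = v̄ × d × w = 0.4830 × 1.27 × 3.03 = 1.859 m³/s

1.86 m³/s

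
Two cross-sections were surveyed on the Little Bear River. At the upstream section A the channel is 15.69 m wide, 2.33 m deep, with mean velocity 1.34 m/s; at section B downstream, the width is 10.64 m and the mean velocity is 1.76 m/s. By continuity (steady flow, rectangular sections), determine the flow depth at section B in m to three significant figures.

Q = A₁V₁ = (15.69×2.33) × 1.34 = 48.99 m³/s
d₂ = Q/(b₂ V₂) = 48.99/(10.64×1.76) = 2.616 m

2.62 m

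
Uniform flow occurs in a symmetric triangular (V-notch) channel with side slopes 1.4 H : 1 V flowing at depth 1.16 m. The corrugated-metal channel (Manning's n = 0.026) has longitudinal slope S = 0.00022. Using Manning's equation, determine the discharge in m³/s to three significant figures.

A = z·y² = 1.4×1.16² = 1.884 m²
P = 2y√(1+z²) = 2×1.16×√(1+1.4²) = 3.991 m
R = A/P = 1.884/3.991 = 0.4720 m
Q = (1/n)·A·R^(2/3)·S^(1/2) = (1/0.026) × 1.884 × 0.4720^(2/3) × 0.00022^(1/2) = 0.6515 m³/s

0.651 m³/s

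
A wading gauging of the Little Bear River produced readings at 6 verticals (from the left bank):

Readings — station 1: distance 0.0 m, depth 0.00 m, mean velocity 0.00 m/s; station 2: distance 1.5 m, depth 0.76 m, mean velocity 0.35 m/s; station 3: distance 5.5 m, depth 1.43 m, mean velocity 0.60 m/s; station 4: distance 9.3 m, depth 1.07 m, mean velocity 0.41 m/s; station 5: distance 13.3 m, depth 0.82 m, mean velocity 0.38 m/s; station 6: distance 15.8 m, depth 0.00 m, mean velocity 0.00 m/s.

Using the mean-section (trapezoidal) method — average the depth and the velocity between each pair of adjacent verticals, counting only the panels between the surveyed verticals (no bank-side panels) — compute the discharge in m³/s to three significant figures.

Panel 1-2: Δb = 1.5 m, d̄ = (0.00+0.76)/2 = 0.38, v̄ = (0.00+0.35)/2 = 0.175 → q = 1.5×0.38×0.175 = 0.09975 m³/s
Panel 2-3: Δb = 4 m, d̄ = (0.76+1.43)/2 = 1.095, v̄ = (0.35+0.60)/2 = 0.475 → q = 4×1.095×0.475 = 2.081 m³/s
Panel 3-4: Δb = 3.8 m, d̄ = (1.43+1.07)/2 = 1.25, v̄ = (0.60+0.41)/2 = 0.505 → q = 3.8×1.25×0.505 = 2.399 m³/s
Panel 4-5: Δb = 4 m, d̄ = (1.07+0.82)/2 = 0.945, v̄ = (0.41+0.38)/2 = 0.395 → q = 4×0.945×0.395 = 1.493 m³/s
Panel 5-6: Δb = 2.5 m, d̄ = (0.82+0.00)/2 = 0.41, v̄ = (0.38+0.00)/2 = 0.19 → q = 2.5×0.41×0.19 = 0.1948 m³/s
Q = Σ q = 6.267 m³/s

6.27 m³/s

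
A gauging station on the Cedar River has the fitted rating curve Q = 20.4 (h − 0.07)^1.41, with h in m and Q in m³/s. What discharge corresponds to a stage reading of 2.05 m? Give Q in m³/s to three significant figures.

Q = 20.4 × (2.05 − 0.07)^1.41 = 20.4 × 1.98^1.41 = 53.45 m³/s

53.4 m³/s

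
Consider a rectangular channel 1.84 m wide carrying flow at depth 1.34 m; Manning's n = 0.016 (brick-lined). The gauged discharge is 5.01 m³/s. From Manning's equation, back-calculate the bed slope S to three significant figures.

0.00237

A = b·y = 1.84 × 1.34 = 2.466 m²
P = b + 2y = 1.84 + 2×1.34 = 4.520 m
R = A/P = 2.466/4.520 = 0.5455 m
S = (Q·n / (1·A·R^(2/3)))² = (5.01×0.016 / (1×2.466×0.6676))² = 0.002372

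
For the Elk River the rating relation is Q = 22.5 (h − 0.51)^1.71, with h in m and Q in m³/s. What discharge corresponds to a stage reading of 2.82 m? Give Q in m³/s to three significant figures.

94.2 m³/s

Q = 22.5 × (2.82 − 0.51)^1.71 = 22.5 × 2.31^1.71 = 94.18 m³/s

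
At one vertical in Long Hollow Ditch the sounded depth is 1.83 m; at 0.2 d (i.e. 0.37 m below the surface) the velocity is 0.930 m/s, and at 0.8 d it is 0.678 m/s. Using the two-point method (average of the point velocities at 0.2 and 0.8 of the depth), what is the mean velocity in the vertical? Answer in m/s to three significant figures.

0.804 m/s

v̄ = (0.930 + 0.678) / 2 = 0.8040 m/s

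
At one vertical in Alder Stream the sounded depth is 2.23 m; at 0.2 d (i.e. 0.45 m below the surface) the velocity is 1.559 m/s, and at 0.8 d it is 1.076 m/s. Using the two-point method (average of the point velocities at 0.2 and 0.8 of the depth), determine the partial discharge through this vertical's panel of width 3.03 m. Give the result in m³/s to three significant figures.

8.90 m³/s

v̄ = (1.559 + 1.076) / 2 = 1.318 m/s
q = v̄ × d × w = 1.318 × 2.23 × 3.03 = 8.902 m³/s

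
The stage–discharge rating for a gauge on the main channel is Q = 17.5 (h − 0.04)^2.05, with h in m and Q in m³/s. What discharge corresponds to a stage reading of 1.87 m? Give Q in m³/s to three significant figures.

60.4 m³/s

Q = 17.5 × (1.87 − 0.04)^2.05 = 17.5 × 1.83^2.05 = 60.40 m³/s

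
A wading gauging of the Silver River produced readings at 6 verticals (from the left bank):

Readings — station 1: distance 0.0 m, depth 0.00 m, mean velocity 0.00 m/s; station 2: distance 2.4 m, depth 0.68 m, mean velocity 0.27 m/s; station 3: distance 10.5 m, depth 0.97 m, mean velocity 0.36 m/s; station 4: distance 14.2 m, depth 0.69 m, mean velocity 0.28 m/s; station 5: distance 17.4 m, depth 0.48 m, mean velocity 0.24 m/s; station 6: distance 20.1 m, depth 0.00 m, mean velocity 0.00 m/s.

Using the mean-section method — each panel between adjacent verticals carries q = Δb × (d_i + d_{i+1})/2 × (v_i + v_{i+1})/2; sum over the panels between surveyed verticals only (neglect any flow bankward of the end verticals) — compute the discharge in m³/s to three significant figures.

Panel 1-2: Δb = 2.4 m, d̄ = (0.00+0.68)/2 = 0.34, v̄ = (0.00+0.27)/2 = 0.135 → q = 2.4×0.34×0.135 = 0.1102 m³/s
Panel 2-3: Δb = 8.1 m, d̄ = (0.68+0.97)/2 = 0.825, v̄ = (0.27+0.36)/2 = 0.315 → q = 8.1×0.825×0.315 = 2.105 m³/s
Panel 3-4: Δb = 3.7 m, d̄ = (0.97+0.69)/2 = 0.83, v̄ = (0.36+0.28)/2 = 0.32 → q = 3.7×0.83×0.32 = 0.9827 m³/s
Panel 4-5: Δb = 3.2 m, d̄ = (0.69+0.48)/2 = 0.585, v̄ = (0.28+0.24)/2 = 0.26 → q = 3.2×0.585×0.26 = 0.4867 m³/s
Panel 5-6: Δb = 2.7 m, d̄ = (0.48+0.00)/2 = 0.24, v̄ = (0.24+0.00)/2 = 0.12 → q = 2.7×0.24×0.12 = 0.07776 m³/s
Q = Σ q = 3.762 m³/s

3.76 m³/s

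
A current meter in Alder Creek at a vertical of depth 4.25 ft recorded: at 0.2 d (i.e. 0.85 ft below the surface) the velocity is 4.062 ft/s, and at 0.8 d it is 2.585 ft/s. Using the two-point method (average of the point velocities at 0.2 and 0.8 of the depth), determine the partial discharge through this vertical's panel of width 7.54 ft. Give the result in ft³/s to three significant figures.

v̄ = (4.062 + 2.585) / 2 = 3.324 ft/s
q = v̄ × d × w = 3.324 × 4.25 × 7.54 = 106.5 ft³/s

107 ft³/s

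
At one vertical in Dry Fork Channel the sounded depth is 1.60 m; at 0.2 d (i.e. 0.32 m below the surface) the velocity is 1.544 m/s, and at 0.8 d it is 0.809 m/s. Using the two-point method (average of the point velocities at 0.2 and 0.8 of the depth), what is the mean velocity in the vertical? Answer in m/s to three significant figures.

v̄ = (1.544 + 0.809) / 2 = 1.177 m/s

1.18 m/s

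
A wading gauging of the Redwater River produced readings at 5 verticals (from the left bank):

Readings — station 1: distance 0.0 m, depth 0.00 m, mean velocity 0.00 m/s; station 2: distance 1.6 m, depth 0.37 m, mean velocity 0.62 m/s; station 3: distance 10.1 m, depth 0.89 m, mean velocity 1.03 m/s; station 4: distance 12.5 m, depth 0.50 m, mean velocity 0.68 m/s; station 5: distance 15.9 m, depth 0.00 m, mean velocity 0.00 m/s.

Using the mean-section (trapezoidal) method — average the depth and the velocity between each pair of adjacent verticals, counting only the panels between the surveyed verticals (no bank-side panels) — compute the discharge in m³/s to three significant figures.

6.22 m³/s

Panel 1-2: Δb = 1.6 m, d̄ = (0.00+0.37)/2 = 0.185, v̄ = (0.00+0.62)/2 = 0.31 → q = 1.6×0.185×0.31 = 0.09176 m³/s
Panel 2-3: Δb = 8.5 m, d̄ = (0.37+0.89)/2 = 0.63, v̄ = (0.62+1.03)/2 = 0.825 → q = 8.5×0.63×0.825 = 4.418 m³/s
Panel 3-4: Δb = 2.4 m, d̄ = (0.89+0.50)/2 = 0.695, v̄ = (1.03+0.68)/2 = 0.855 → q = 2.4×0.695×0.855 = 1.426 m³/s
Panel 4-5: Δb = 3.4 m, d̄ = (0.50+0.00)/2 = 0.25, v̄ = (0.68+0.00)/2 = 0.34 → q = 3.4×0.25×0.34 = 0.2890 m³/s
Q = Σ q = 6.225 m³/s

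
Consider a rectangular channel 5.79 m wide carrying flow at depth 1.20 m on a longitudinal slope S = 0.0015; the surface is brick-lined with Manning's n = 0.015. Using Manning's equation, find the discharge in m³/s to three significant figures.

A = b·y = 5.79 × 1.20 = 6.948 m²
P = b + 2y = 5.79 + 2×1.20 = 8.190 m
R = A/P = 6.948/8.190 = 0.8484 m
Q = (1/n)·A·R^(2/3)·S^(1/2) = (1/0.015) × 6.948 × 0.8484^(2/3) × 0.0015^(1/2) = 16.08 m³/s

16.1 m³/s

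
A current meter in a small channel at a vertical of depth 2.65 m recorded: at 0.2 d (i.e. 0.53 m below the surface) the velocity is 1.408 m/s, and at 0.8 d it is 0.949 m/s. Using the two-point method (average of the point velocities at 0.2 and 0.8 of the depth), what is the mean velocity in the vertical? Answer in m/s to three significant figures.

v̄ = (1.408 + 0.949) / 2 = 1.179 m/s

1.18 m/s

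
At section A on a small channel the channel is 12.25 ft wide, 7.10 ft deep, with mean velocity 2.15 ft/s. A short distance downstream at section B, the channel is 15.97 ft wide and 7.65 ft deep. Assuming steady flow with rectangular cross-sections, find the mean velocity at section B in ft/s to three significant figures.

Q = A₁V₁ = (12.25×7.10) × 2.15 = 187.0 ft³/s
A₂ = 15.97 × 7.65 = 122.2 ft²
V₂ = Q/A₂ = 187.0/122.2 = 1.531 ft/s

1.53 ft/s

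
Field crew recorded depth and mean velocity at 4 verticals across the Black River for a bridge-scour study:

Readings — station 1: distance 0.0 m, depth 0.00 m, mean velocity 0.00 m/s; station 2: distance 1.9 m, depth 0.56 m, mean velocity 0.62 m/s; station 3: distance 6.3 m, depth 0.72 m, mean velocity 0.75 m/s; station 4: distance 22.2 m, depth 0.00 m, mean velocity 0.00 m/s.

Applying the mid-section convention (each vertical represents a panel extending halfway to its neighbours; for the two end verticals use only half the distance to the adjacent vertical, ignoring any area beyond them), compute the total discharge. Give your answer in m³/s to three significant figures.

6.57 m³/s

w_2 = (6.3 − 0.0)/2 = 3.15 m; q_2 = 0.62 × 0.56 × 3.15 = 1.094 m³/s
w_3 = (22.2 − 1.9)/2 = 10.15 m; q_3 = 0.75 × 0.72 × 10.15 = 5.481 m³/s
Stations 1, 4 contribute zero (depth or velocity is 0).
Q = Σ qᵢ = 6.575 m³/s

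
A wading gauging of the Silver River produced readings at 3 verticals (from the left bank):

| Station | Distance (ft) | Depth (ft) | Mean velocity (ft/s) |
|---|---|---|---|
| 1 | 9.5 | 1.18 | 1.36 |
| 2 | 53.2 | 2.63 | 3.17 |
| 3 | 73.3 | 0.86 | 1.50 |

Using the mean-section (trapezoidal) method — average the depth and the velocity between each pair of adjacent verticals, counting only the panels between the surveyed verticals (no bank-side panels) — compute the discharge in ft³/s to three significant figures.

270 ft³/s

Panel 1-2: Δb = 43.7 ft, d̄ = (1.18+2.63)/2 = 1.905, v̄ = (1.36+3.17)/2 = 2.265 → q = 43.7×1.905×2.265 = 188.6 ft³/s
Panel 2-3: Δb = 20.1 ft, d̄ = (2.63+0.86)/2 = 1.745, v̄ = (3.17+1.50)/2 = 2.335 → q = 20.1×1.745×2.335 = 81.90 ft³/s
Q = Σ q = 270.5 ft³/s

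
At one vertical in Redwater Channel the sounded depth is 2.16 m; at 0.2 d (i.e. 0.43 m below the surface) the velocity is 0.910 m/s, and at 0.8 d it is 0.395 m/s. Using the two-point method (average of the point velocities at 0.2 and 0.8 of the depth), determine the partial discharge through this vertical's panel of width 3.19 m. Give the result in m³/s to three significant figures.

4.50 m³/s

v̄ = (0.910 + 0.395) / 2 = 0.6525 m/s
q = v̄ × d × w = 0.6525 × 2.16 × 3.19 = 4.496 m³/s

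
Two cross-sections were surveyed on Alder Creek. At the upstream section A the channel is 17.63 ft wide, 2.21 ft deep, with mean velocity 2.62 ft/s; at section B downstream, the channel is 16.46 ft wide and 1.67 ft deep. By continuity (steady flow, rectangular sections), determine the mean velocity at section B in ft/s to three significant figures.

3.71 ft/s

Q = A₁V₁ = (17.63×2.21) × 2.62 = 102.1 ft³/s
A₂ = 16.46 × 1.67 = 27.49 ft²
V₂ = Q/A₂ = 102.1/27.49 = 3.714 ft/s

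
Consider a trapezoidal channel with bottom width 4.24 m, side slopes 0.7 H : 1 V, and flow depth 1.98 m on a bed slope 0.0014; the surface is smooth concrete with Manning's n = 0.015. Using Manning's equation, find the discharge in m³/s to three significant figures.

31.9 m³/s

A = (b + z·y)·y = (4.24 + 0.7×1.98)×1.98 = 11.14 m²
P = b + 2y√(1+z²) = 4.24 + 2×1.98×√(1+0.7²) = 9.074 m
R = A/P = 11.14/9.074 = 1.228 m
Q = (1/n)·A·R^(2/3)·S^(1/2) = (1/0.015) × 11.14 × 1.228^(2/3) × 0.0014^(1/2) = 31.86 m³/s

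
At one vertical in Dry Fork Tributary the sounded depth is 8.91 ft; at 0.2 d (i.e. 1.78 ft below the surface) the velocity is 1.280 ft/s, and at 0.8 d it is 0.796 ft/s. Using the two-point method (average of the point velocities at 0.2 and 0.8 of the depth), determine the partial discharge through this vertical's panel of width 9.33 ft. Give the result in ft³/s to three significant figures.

86.3 ft³/s

v̄ = (1.280 + 0.796) / 2 = 1.038 ft/s
q = v̄ × d × w = 1.038 × 8.91 × 9.33 = 86.29 ft³/s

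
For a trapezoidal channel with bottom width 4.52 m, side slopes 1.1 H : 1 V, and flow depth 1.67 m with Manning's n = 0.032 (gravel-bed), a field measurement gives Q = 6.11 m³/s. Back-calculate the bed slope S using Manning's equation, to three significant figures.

A = (b + z·y)·y = (4.52 + 1.1×1.67)×1.67 = 10.62 m²
P = b + 2y√(1+z²) = 4.52 + 2×1.67×√(1+1.1²) = 9.485 m
R = A/P = 10.62/9.485 = 1.119 m
S = (Q·n / (1·A·R^(2/3)))² = (6.11×0.032 / (1×10.62×1.078))² = 0.0002919

0.000292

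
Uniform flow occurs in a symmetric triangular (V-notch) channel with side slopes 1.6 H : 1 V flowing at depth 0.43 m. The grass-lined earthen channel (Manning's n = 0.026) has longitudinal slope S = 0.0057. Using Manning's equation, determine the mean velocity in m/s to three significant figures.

A = z·y² = 1.6×0.43² = 0.2958 m²
P = 2y√(1+z²) = 2×0.43×√(1+1.6²) = 1.623 m
R = A/P = 0.2958/1.623 = 0.1823 m
Q = (1/n)·A·R^(2/3)·S^(1/2) = (1/0.026) × 0.2958 × 0.1823^(2/3) × 0.0057^(1/2) = 0.2762 m³/s
V = Q/A = 0.2762/0.2958 = 0.9337 m/s

0.934 m/s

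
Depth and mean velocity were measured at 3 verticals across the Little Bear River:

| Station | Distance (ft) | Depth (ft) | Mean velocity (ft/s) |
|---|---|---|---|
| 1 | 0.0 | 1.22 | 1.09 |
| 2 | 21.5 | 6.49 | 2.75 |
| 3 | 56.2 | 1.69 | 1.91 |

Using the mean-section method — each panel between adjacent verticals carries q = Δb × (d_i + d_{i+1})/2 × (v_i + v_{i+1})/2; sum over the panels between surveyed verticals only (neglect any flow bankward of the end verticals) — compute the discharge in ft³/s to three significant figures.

490 ft³/s

Panel 1-2: Δb = 21.5 ft, d̄ = (1.22+6.49)/2 = 3.855, v̄ = (1.09+2.75)/2 = 1.92 → q = 21.5×3.855×1.92 = 159.1 ft³/s
Panel 2-3: Δb = 34.7 ft, d̄ = (6.49+1.69)/2 = 4.09, v̄ = (2.75+1.91)/2 = 2.33 → q = 34.7×4.09×2.33 = 330.7 ft³/s
Q = Σ q = 489.8 ft³/s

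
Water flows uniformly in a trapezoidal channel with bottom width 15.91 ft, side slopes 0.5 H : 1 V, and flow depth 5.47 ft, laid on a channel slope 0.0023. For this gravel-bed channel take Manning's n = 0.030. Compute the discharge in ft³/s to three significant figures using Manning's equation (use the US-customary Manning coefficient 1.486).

A = (b + z·y)·y = (15.91 + 0.5×5.47)×5.47 = 102.0 ft²
P = b + 2y√(1+z²) = 15.91 + 2×5.47×√(1+0.5²) = 28.14 ft
R = A/P = 102.0/28.14 = 3.624 ft
Q = (1.486/n)·A·R^(2/3)·S^(1/2) = (1.486/0.030) × 102.0 × 3.624^(2/3) × 0.0023^(1/2) = 571.6 ft³/s

572 ft³/s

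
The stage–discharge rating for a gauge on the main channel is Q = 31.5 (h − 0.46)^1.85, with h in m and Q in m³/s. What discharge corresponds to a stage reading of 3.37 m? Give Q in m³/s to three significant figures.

Q = 31.5 × (3.37 − 0.46)^1.85 = 31.5 × 2.91^1.85 = 227.3 m³/s

227 m³/s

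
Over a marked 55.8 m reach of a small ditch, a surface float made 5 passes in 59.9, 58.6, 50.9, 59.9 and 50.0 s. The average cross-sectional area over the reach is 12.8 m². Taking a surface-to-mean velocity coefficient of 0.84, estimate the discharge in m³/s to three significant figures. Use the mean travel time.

10.7 m³/s

t̄ = (59.9 + 58.6 + 50.9 + 59.9 + 50.0) / 5 = 55.86 s
v_surface = L / t̄ = 55.8 / 55.86 = 0.9989 m/s
v_mean = 0.84 × 0.9989 = 0.8391 m/s
Q = A × v_mean = 12.8 × 0.8391 = 10.74 m³/s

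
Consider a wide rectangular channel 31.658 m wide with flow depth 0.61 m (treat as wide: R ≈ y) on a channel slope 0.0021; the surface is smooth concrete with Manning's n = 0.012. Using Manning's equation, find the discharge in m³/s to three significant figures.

A = b·y = 31.658 × 0.61 = 19.31 m²
Wide channel: R ≈ y = 0.61 m
Q = (1/n)·A·R^(2/3)·S^(1/2) = (1/0.012) × 19.31 × 0.6100^(2/3) × 0.0021^(1/2) = 53.04 m³/s

53.0 m³/s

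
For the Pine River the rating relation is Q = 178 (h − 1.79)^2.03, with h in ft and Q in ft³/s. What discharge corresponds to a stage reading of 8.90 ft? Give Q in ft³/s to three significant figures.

Q = 178 × (8.90 − 1.79)^2.03 = 178 × 7.11^2.03 = 9544 ft³/s

9540 ft³/s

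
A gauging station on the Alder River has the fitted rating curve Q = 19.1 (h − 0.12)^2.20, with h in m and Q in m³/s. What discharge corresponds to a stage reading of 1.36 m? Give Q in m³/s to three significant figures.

Q = 19.1 × (1.36 − 0.12)^2.20 = 19.1 × 1.24^2.20 = 30.66 m³/s

30.7 m³/s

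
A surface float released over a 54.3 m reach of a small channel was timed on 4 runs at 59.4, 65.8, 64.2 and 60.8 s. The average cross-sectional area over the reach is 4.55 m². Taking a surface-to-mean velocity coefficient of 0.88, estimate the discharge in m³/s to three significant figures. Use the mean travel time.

t̄ = (59.4 + 65.8 + 64.2 + 60.8) / 4 = 62.55 s
v_surface = L / t̄ = 54.3 / 62.55 = 0.8681 m/s
v_mean = 0.88 × 0.8681 = 0.7639 m/s
Q = A × v_mean = 4.55 × 0.7639 = 3.476 m³/s

3.48 m³/s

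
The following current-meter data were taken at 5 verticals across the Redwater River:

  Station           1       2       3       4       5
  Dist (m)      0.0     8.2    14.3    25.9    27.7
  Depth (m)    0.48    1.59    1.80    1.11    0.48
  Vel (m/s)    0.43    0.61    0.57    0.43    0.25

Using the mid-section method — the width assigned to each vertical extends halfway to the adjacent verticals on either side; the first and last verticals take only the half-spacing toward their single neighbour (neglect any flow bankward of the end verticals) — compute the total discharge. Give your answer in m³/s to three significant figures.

w_1 = (8.2 − 0.0)/2 = 4.1 m; q_1 = 0.43 × 0.48 × 4.1 = 0.8462 m³/s
w_2 = (14.3 − 0.0)/2 = 7.15 m; q_2 = 0.61 × 1.59 × 7.15 = 6.935 m³/s
w_3 = (25.9 − 8.2)/2 = 8.85 m; q_3 = 0.57 × 1.80 × 8.85 = 9.080 m³/s
w_4 = (27.7 − 14.3)/2 = 6.7 m; q_4 = 0.43 × 1.11 × 6.7 = 3.198 m³/s
w_5 = (27.7 − 25.9)/2 = 0.9 m; q_5 = 0.25 × 0.48 × 0.9 = 0.1080 m³/s
Q = Σ qᵢ = 20.17 m³/s

20.2 m³/s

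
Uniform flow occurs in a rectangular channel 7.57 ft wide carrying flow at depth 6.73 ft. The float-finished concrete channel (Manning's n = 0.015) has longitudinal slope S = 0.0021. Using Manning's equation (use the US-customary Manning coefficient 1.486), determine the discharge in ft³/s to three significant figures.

417 ft³/s

A = b·y = 7.57 × 6.73 = 50.95 ft²
P = b + 2y = 7.57 + 2×6.73 = 21.03 ft
R = A/P = 50.95/21.03 = 2.423 ft
Q = (1.486/n)·A·R^(2/3)·S^(1/2) = (1.486/0.015) × 50.95 × 2.423^(2/3) × 0.0021^(1/2) = 417.2 ft³/s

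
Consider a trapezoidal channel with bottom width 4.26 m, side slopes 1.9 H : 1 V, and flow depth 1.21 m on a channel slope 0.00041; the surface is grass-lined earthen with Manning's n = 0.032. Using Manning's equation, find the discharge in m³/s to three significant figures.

A = (b + z·y)·y = (4.26 + 1.9×1.21)×1.21 = 7.936 m²
P = b + 2y√(1+z²) = 4.26 + 2×1.21×√(1+1.9²) = 9.456 m
R = A/P = 7.936/9.456 = 0.8393 m
Q = (1/n)·A·R^(2/3)·S^(1/2) = (1/0.032) × 7.936 × 0.8393^(2/3) × 0.00041^(1/2) = 4.468 m³/s

4.47 m³/s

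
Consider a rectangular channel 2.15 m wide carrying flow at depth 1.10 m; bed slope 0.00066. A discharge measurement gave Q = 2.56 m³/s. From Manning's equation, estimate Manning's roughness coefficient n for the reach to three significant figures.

0.0158

A = b·y = 2.15 × 1.10 = 2.365 m²
P = b + 2y = 2.15 + 2×1.10 = 4.350 m
R = A/P = 2.365/4.350 = 0.5437 m
n = (1/Q)·A·R^(2/3)·S^(1/2) = (1/2.56) × 2.365 × 0.6661 × 0.02569 = 0.01581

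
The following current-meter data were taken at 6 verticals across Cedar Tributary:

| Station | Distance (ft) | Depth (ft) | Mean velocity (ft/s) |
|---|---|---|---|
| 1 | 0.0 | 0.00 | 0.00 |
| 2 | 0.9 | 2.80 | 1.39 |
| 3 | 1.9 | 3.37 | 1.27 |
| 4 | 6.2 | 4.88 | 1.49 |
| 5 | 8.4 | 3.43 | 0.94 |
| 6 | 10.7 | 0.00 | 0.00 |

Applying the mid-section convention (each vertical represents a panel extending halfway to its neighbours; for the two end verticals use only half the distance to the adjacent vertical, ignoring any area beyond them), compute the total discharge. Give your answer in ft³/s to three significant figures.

w_2 = (1.9 − 0.0)/2 = 0.95 ft; q_2 = 1.39 × 2.80 × 0.95 = 3.697 ft³/s
w_3 = (6.2 − 0.9)/2 = 2.65 ft; q_3 = 1.27 × 3.37 × 2.65 = 11.34 ft³/s
w_4 = (8.4 − 1.9)/2 = 3.25 ft; q_4 = 1.49 × 4.88 × 3.25 = 23.63 ft³/s
w_5 = (10.7 − 6.2)/2 = 2.25 ft; q_5 = 0.94 × 3.43 × 2.25 = 7.254 ft³/s
Stations 1, 6 contribute zero (depth or velocity is 0).
Q = Σ qᵢ = 45.92 ft³/s

45.9 ft³/s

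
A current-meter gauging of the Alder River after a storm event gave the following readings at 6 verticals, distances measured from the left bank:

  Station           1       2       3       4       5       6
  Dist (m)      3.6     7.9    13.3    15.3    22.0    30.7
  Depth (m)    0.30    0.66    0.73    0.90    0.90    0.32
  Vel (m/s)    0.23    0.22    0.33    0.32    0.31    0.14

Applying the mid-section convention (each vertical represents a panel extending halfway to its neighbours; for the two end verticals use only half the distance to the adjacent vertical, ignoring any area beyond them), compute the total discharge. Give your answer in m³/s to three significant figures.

w_1 = (7.9 − 3.6)/2 = 2.15 m; q_1 = 0.23 × 0.30 × 2.15 = 0.1484 m³/s
w_2 = (13.3 − 3.6)/2 = 4.85 m; q_2 = 0.22 × 0.66 × 4.85 = 0.7042 m³/s
w_3 = (15.3 − 7.9)/2 = 3.7 m; q_3 = 0.33 × 0.73 × 3.7 = 0.8913 m³/s
w_4 = (22.0 − 13.3)/2 = 4.35 m; q_4 = 0.32 × 0.90 × 4.35 = 1.253 m³/s
w_5 = (30.7 − 15.3)/2 = 7.7 m; q_5 = 0.31 × 0.90 × 7.7 = 2.148 m³/s
w_6 = (30.7 − 22.0)/2 = 4.35 m; q_6 = 0.14 × 0.32 × 4.35 = 0.1949 m³/s
Q = Σ qᵢ = 5.340 m³/s

5.34 m³/s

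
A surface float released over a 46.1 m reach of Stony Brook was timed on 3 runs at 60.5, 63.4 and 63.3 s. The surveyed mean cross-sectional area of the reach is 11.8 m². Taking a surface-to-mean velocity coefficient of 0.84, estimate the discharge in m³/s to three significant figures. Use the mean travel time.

t̄ = (60.5 + 63.4 + 63.3) / 3 = 62.4 s
v_surface = L / t̄ = 46.1 / 62.4 = 0.7388 m/s
v_mean = 0.84 × 0.7388 = 0.6206 m/s
Q = A × v_mean = 11.8 × 0.6206 = 7.323 m³/s

7.32 m³/s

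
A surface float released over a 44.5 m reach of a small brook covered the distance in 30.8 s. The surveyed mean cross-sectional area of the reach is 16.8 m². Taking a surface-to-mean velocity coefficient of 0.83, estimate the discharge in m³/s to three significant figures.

20.1 m³/s

v_surface = L / t̄ = 44.5 / 30.8 = 1.445 m/s
v_mean = 0.83 × 1.445 = 1.199 m/s
Q = A × v_mean = 16.8 × 1.199 = 20.15 m³/s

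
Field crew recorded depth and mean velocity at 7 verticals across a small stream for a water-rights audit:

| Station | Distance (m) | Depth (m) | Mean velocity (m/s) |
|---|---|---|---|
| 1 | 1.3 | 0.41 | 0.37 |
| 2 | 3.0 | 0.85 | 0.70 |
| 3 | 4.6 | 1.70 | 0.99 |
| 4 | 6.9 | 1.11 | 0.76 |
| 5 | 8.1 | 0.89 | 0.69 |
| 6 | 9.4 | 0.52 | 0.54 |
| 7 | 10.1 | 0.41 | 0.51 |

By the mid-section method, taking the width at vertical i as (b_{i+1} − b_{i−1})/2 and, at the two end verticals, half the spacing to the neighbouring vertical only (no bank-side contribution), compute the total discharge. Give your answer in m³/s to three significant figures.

6.99 m³/s

w_1 = (3.0 − 1.3)/2 = 0.85 m; q_1 = 0.37 × 0.41 × 0.85 = 0.1289 m³/s
w_2 = (4.6 − 1.3)/2 = 1.65 m; q_2 = 0.70 × 0.85 × 1.65 = 0.9818 m³/s
w_3 = (6.9 − 3.0)/2 = 1.95 m; q_3 = 0.99 × 1.70 × 1.95 = 3.282 m³/s
w_4 = (8.1 − 4.6)/2 = 1.75 m; q_4 = 0.76 × 1.11 × 1.75 = 1.476 m³/s
w_5 = (9.4 − 6.9)/2 = 1.25 m; q_5 = 0.69 × 0.89 × 1.25 = 0.7676 m³/s
w_6 = (10.1 − 8.1)/2 = 1 m; q_6 = 0.54 × 0.52 × 1 = 0.2808 m³/s
w_7 = (10.1 − 9.4)/2 = 0.35 m; q_7 = 0.51 × 0.41 × 0.35 = 0.07319 m³/s
Q = Σ qᵢ = 6.990 m³/s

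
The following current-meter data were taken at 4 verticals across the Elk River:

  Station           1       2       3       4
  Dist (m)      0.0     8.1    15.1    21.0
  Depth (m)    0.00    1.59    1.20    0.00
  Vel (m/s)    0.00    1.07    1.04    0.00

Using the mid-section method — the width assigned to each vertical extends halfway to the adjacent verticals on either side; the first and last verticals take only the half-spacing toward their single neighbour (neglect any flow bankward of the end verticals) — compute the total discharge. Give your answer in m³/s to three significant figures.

20.9 m³/s

w_2 = (15.1 − 0.0)/2 = 7.55 m; q_2 = 1.07 × 1.59 × 7.55 = 12.84 m³/s
w_3 = (21.0 − 8.1)/2 = 6.45 m; q_3 = 1.04 × 1.20 × 6.45 = 8.050 m³/s
Stations 1, 4 contribute zero (depth or velocity is 0).
Q = Σ qᵢ = 20.89 m³/s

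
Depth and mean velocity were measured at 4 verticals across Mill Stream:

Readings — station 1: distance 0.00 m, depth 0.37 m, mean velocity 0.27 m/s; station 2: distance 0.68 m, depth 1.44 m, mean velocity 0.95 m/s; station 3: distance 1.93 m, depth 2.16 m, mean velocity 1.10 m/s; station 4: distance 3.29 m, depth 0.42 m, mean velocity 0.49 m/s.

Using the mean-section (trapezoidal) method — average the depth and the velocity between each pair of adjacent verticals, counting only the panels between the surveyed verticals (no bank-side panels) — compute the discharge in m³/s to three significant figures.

Panel 1-2: Δb = 0.68 m, d̄ = (0.37+1.44)/2 = 0.905, v̄ = (0.27+0.95)/2 = 0.61 → q = 0.68×0.905×0.61 = 0.3754 m³/s
Panel 2-3: Δb = 1.25 m, d̄ = (1.44+2.16)/2 = 1.8, v̄ = (0.95+1.10)/2 = 1.025 → q = 1.25×1.8×1.025 = 2.306 m³/s
Panel 3-4: Δb = 1.36 m, d̄ = (2.16+0.42)/2 = 1.29, v̄ = (1.10+0.49)/2 = 0.795 → q = 1.36×1.29×0.795 = 1.395 m³/s
Q = Σ q = 4.076 m³/s

4.08 m³/s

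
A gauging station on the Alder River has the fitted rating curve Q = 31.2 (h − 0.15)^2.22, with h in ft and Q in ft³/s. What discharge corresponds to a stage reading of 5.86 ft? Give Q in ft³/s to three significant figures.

1490 ft³/s

Q = 31.2 × (5.86 − 0.15)^2.22 = 31.2 × 5.71^2.22 = 1492 ft³/s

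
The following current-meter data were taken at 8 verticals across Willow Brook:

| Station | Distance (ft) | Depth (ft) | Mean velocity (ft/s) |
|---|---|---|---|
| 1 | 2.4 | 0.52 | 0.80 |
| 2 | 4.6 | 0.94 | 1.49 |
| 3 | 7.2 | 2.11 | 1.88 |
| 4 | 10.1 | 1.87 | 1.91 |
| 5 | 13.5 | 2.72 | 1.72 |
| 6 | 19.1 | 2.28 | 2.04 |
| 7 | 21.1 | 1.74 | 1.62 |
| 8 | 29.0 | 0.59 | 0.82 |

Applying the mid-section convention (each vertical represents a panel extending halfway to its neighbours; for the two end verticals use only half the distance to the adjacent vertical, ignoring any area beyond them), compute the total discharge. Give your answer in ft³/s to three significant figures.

80.6 ft³/s

w_1 = (4.6 − 2.4)/2 = 1.1 ft; q_1 = 0.80 × 0.52 × 1.1 = 0.4576 ft³/s
w_2 = (7.2 − 2.4)/2 = 2.4 ft; q_2 = 1.49 × 0.94 × 2.4 = 3.361 ft³/s
w_3 = (10.1 − 4.6)/2 = 2.75 ft; q_3 = 1.88 × 2.11 × 2.75 = 10.91 ft³/s
w_4 = (13.5 − 7.2)/2 = 3.15 ft; q_4 = 1.91 × 1.87 × 3.15 = 11.25 ft³/s
w_5 = (19.1 − 10.1)/2 = 4.5 ft; q_5 = 1.72 × 2.72 × 4.5 = 21.05 ft³/s
w_6 = (21.1 − 13.5)/2 = 3.8 ft; q_6 = 2.04 × 2.28 × 3.8 = 17.67 ft³/s
w_7 = (29.0 − 19.1)/2 = 4.95 ft; q_7 = 1.62 × 1.74 × 4.95 = 13.95 ft³/s
w_8 = (29.0 − 21.1)/2 = 3.95 ft; q_8 = 0.82 × 0.59 × 3.95 = 1.911 ft³/s
Q = Σ qᵢ = 80.57 ft³/s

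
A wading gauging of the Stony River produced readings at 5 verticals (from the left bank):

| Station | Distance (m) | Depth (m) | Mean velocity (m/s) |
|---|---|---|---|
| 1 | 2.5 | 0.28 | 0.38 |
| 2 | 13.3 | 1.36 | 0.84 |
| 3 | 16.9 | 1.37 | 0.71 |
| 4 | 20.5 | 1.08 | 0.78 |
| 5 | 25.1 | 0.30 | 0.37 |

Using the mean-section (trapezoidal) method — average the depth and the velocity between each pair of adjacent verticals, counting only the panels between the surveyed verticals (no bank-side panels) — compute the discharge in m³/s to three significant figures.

14.3 m³/s

Panel 1-2: Δb = 10.8 m, d̄ = (0.28+1.36)/2 = 0.82, v̄ = (0.38+0.84)/2 = 0.61 → q = 10.8×0.82×0.61 = 5.402 m³/s
Panel 2-3: Δb = 3.6 m, d̄ = (1.36+1.37)/2 = 1.365, v̄ = (0.84+0.71)/2 = 0.775 → q = 3.6×1.365×0.775 = 3.808 m³/s
Panel 3-4: Δb = 3.6 m, d̄ = (1.37+1.08)/2 = 1.225, v̄ = (0.71+0.78)/2 = 0.745 → q = 3.6×1.225×0.745 = 3.285 m³/s
Panel 4-5: Δb = 4.6 m, d̄ = (1.08+0.30)/2 = 0.69, v̄ = (0.78+0.37)/2 = 0.575 → q = 4.6×0.69×0.575 = 1.825 m³/s
Q = Σ q = 14.32 m³/s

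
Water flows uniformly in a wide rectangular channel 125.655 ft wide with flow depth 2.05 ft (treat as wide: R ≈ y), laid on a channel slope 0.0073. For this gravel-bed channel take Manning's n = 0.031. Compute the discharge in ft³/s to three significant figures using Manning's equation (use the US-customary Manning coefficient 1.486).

A = b·y = 125.655 × 2.05 = 257.6 ft²
Wide channel: R ≈ y = 2.05 ft
Q = (1.486/n)·A·R^(2/3)·S^(1/2) = (1.486/0.031) × 257.6 × 2.050^(2/3) × 0.0073^(1/2) = 1703 ft³/s

1700 ft³/s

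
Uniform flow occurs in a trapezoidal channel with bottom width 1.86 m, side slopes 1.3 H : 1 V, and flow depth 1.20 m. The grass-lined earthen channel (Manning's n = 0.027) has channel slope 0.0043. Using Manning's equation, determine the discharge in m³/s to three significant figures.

A = (b + z·y)·y = (1.86 + 1.3×1.20)×1.20 = 4.104 m²
P = b + 2y√(1+z²) = 1.86 + 2×1.20×√(1+1.3²) = 5.796 m
R = A/P = 4.104/5.796 = 0.7080 m
Q = (1/n)·A·R^(2/3)·S^(1/2) = (1/0.027) × 4.104 × 0.7080^(2/3) × 0.0043^(1/2) = 7.918 m³/s

7.92 m³/s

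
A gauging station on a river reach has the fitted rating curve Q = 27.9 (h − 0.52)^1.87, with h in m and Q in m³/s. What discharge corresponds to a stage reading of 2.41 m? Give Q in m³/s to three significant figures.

Q = 27.9 × (2.41 − 0.52)^1.87 = 27.9 × 1.89^1.87 = 91.75 m³/s

91.7 m³/s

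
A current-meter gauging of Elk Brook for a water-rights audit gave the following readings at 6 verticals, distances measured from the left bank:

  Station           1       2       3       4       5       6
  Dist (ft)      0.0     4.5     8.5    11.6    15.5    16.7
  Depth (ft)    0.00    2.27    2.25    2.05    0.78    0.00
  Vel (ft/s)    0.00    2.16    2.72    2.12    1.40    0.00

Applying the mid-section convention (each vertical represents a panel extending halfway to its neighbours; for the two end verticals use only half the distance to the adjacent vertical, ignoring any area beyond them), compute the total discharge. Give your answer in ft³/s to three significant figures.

60.6 ft³/s

w_2 = (8.5 − 0.0)/2 = 4.25 ft; q_2 = 2.16 × 2.27 × 4.25 = 20.84 ft³/s
w_3 = (11.6 − 4.5)/2 = 3.55 ft; q_3 = 2.72 × 2.25 × 3.55 = 21.73 ft³/s
w_4 = (15.5 − 8.5)/2 = 3.5 ft; q_4 = 2.12 × 2.05 × 3.5 = 15.21 ft³/s
w_5 = (16.7 − 11.6)/2 = 2.55 ft; q_5 = 1.40 × 0.78 × 2.55 = 2.785 ft³/s
Stations 1, 6 contribute zero (depth or velocity is 0).
Q = Σ qᵢ = 60.56 ft³/s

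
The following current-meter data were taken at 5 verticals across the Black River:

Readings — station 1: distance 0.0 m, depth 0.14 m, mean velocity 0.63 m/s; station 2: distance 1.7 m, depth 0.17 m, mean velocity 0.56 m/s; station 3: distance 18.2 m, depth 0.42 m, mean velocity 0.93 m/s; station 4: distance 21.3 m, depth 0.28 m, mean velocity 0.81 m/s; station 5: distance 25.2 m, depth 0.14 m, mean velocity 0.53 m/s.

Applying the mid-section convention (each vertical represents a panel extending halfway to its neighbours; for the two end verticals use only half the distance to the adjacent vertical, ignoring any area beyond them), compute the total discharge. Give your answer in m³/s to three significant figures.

5.71 m³/s

w_1 = (1.7 − 0.0)/2 = 0.85 m; q_1 = 0.63 × 0.14 × 0.85 = 0.07497 m³/s
w_2 = (18.2 − 0.0)/2 = 9.1 m; q_2 = 0.56 × 0.17 × 9.1 = 0.8663 m³/s
w_3 = (21.3 − 1.7)/2 = 9.8 m; q_3 = 0.93 × 0.42 × 9.8 = 3.828 m³/s
w_4 = (25.2 − 18.2)/2 = 3.5 m; q_4 = 0.81 × 0.28 × 3.5 = 0.7938 m³/s
w_5 = (25.2 − 21.3)/2 = 1.95 m; q_5 = 0.53 × 0.14 × 1.95 = 0.1447 m³/s
Q = Σ qᵢ = 5.708 m³/s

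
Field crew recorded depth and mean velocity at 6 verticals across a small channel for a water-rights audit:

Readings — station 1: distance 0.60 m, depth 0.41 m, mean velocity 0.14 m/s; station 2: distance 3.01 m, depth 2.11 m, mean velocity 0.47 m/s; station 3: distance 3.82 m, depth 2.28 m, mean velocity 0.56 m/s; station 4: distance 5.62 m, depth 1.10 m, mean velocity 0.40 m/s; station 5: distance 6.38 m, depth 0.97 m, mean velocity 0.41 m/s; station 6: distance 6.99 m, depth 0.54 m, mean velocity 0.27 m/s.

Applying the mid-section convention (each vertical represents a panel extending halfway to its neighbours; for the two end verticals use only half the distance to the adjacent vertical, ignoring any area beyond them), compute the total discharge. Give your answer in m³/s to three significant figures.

4.21 m³/s

w_1 = (3.01 − 0.60)/2 = 1.205 m; q_1 = 0.14 × 0.41 × 1.205 = 0.06917 m³/s
w_2 = (3.82 − 0.60)/2 = 1.61 m; q_2 = 0.47 × 2.11 × 1.61 = 1.597 m³/s
w_3 = (5.62 − 3.01)/2 = 1.305 m; q_3 = 0.56 × 2.28 × 1.305 = 1.666 m³/s
w_4 = (6.38 − 3.82)/2 = 1.28 m; q_4 = 0.40 × 1.10 × 1.28 = 0.5632 m³/s
w_5 = (6.99 − 5.62)/2 = 0.685 m; q_5 = 0.41 × 0.97 × 0.685 = 0.2724 m³/s
w_6 = (6.99 − 6.38)/2 = 0.305 m; q_6 = 0.27 × 0.54 × 0.305 = 0.04447 m³/s
Q = Σ qᵢ = 4.212 m³/s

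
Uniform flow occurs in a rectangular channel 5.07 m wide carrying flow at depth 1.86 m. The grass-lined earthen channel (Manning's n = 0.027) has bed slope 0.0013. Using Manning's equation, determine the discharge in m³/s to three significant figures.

A = b·y = 5.07 × 1.86 = 9.430 m²
P = b + 2y = 5.07 + 2×1.86 = 8.790 m
R = A/P = 9.430/8.790 = 1.073 m
Q = (1/n)·A·R^(2/3)·S^(1/2) = (1/0.027) × 9.430 × 1.073^(2/3) × 0.0013^(1/2) = 13.20 m³/s

13.2 m³/s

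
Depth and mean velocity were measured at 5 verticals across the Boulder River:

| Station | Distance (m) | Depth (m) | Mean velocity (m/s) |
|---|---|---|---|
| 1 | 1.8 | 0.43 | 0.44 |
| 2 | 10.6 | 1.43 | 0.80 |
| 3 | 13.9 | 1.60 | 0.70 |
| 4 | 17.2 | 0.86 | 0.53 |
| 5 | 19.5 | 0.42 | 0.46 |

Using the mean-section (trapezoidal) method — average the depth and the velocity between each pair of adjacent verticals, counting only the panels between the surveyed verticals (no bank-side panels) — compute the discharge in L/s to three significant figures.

Panel 1-2: Δb = 8.8 m, d̄ = (0.43+1.43)/2 = 0.93, v̄ = (0.44+0.80)/2 = 0.62 → q = 8.8×0.93×0.62 = 5.074 m³/s
Panel 2-3: Δb = 3.3 m, d̄ = (1.43+1.60)/2 = 1.515, v̄ = (0.80+0.70)/2 = 0.75 → q = 3.3×1.515×0.75 = 3.750 m³/s
Panel 3-4: Δb = 3.3 m, d̄ = (1.60+0.86)/2 = 1.23, v̄ = (0.70+0.53)/2 = 0.615 → q = 3.3×1.23×0.615 = 2.496 m³/s
Panel 4-5: Δb = 2.3 m, d̄ = (0.86+0.42)/2 = 0.64, v̄ = (0.53+0.46)/2 = 0.495 → q = 2.3×0.64×0.495 = 0.7286 m³/s
Q = Σ q = 12.05 m³/s
= 12.05 × 1000 = 12050 L/s

12000 L/s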